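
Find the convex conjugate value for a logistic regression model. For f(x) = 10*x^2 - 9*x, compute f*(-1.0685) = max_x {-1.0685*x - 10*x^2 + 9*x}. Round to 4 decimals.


f*(y) = sup_x {y*x - a*x^2 - b*x} = sup_x {(y-b)*x - a*x^2}
FOC: (y - b) - 2a*x = 0 => x* = (y - b)/(2a)
x* = (-1.0685 + 9)/(2*10) = 0.3966
f*(-1.0685) = (y-b)^2/(4a) = (-1.0685 + 9)^2/(4*10)
= 62.9087/40 = 1.5727


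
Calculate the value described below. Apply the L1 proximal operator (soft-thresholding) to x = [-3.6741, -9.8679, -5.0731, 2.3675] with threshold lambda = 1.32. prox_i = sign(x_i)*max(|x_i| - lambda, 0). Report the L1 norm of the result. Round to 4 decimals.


Soft-thresholding with lambda = 1.32:
prox(-3.6741) = sign(-3.6741)*max(|-3.6741| - 1.32, 0) = -2.3541
prox(-9.8679) = sign(-9.8679)*max(|-9.8679| - 1.32, 0) = -8.5479
prox(-5.0731) = sign(-5.0731)*max(|-5.0731| - 1.32, 0) = -3.7531
prox(2.3675) = sign(2.3675)*max(|2.3675| - 1.32, 0) = 1.0475
prox(x) = [-2.3541, -8.5479, -3.7531, 1.0475]
||prox(x)||_1 = 2.3541 + 8.5479 + 3.7531 + 1.0475 = 15.7026


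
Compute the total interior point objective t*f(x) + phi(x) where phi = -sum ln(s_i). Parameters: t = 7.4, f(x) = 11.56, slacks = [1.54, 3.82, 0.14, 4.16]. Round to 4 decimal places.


Step 1: Compute log-barrier.
ln values: [0.4318, 1.3403, -1.9661, 1.4255]
phi = -(0.4318 + 1.3403 - 1.9661 + 1.4255) = -1.2314
Step 2: Compute augmented objective.
t*f(x) = 7.4*11.56 = 85.544
Total = 85.544 - 1.2314 = 84.3126


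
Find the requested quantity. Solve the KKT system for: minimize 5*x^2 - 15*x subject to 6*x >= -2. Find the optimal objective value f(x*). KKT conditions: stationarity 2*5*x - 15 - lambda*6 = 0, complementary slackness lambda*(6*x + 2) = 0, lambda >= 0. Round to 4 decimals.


Step 1: Try lambda = 0 (constraint inactive).
Stationarity: 2*5*x - 15 = 0
x* = 15/(2*5) = 1.5
Check constraint: 6*1.5 = 9.0 >= -2 -- satisfied.
Step 2: Compute optimal value.
f(x*) = 5*1.5^2 - 15*1.5 = -11.25


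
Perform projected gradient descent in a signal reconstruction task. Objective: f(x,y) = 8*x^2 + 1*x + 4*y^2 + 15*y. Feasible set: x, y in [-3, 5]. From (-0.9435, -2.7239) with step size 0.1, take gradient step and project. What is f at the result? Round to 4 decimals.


Step 1: Compute gradient at (-0.9435, -2.7239).
grad_x = 2*8*-0.9435 + 1 = -14.096
grad_y = 2*4*-2.7239 + 15 = -6.7912
Step 2: Gradient step.
x_raw = -0.9435 - 0.1*-14.096 = 0.4661
y_raw = -2.7239 - 0.1*-6.7912 = -2.0448
Step 3: Project onto [-3, 5].
x_proj = clip(0.4661) = 0.4661
y_proj = clip(-2.0448) = -2.0448
Step 4: Evaluate f.
f(0.4661, -2.0448) = -11.7431


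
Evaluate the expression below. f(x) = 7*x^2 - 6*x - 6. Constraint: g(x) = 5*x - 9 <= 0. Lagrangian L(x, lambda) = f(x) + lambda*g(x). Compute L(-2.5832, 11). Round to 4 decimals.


Step 1: Evaluate f(x).
f(-2.5832) = 7*(-2.5832)^2 - 6*(-2.5832) - 6 = 56.2097
Step 2: Evaluate g(x).
g(-2.5832) = 5*-2.5832 - 9 = -21.916
Step 3: Compute Lagrangian.
L = 56.2097 + 11*-21.916 = -184.8663


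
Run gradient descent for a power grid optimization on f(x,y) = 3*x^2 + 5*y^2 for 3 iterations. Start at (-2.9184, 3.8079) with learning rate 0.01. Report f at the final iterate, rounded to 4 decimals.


Gradient descent on f(x,y) = 3*x^2 + 5*y^2.
Starting point: (-2.9184, 3.8079), alpha = 0.01
Step 1: grad_x = 2*3*-2.9184 = -17.5104, grad_y = 2*5*3.8079 = 38.079
  x_1 = -2.9184 - 0.01*-17.5104 = -2.7433
  y_1 = 3.8079 - 0.01*38.079 = 3.4271
Step 2: grad_x = 2*3*-2.7433 = -16.4598, grad_y = 2*5*3.4271 = 34.2711
  x_2 = -2.7433 - 0.01*-16.4598 = -2.5787
  y_2 = 3.4271 - 0.01*34.2711 = 3.0844
Step 3: grad_x = 2*3*-2.5787 = -15.4722, grad_y = 2*5*3.0844 = 30.844
  x_3 = -2.5787 - 0.01*-15.4722 = -2.424
  y_3 = 3.0844 - 0.01*30.844 = 2.776
f(-2.424, 2.776) = 3*(-2.424)^2 + 5*2.776^2 = 56.1567


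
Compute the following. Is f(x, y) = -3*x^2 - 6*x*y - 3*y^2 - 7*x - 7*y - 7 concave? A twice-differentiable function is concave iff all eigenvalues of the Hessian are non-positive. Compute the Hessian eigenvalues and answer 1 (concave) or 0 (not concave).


The Hessian of f(x,y) = -3*x^2 - 6*x*y - 3*y^2 - 7*x - 7*y - 7 is:
H = [[-6, -6], [-6, -6]]
Trace = -6 - 6 = -12
Determinant = -6*-6 - (-6)^2 = 0
Discriminant = (-12)^2 - 4*0 = 144.0
Eigenvalues: lambda_1 = -12.0, lambda_2 = 0.0
The function is concave.

1


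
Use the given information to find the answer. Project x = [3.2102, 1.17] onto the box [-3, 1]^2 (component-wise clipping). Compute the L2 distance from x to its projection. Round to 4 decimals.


Project each component onto [-3, 1].
clip(3.2102) = 1.0, clip(1.17) = 1.0
Projection = [1.0, 1.0]
Squared diffs: [4.885, 0.0289]
Distance = sqrt(4.9139) = 2.2167


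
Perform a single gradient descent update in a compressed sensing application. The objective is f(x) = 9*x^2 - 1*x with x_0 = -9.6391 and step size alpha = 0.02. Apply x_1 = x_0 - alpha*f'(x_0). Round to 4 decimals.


We compute the gradient at x_0 and apply the update.
f'(x) = 18*x - 1
f'(-9.6391) = 18*-9.6391 - 1 = -174.5038
x_1 = -9.6391 - 0.02*-174.5038 = -6.149


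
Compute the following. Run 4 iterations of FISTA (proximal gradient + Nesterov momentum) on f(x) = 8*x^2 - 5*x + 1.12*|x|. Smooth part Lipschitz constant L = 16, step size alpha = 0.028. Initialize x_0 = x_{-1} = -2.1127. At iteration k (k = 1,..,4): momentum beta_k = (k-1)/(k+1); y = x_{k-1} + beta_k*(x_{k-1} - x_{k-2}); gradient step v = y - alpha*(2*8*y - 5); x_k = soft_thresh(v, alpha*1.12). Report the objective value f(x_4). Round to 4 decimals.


FISTA on f(x) = 8*x^2 - 5*x + 1.12*|x|
L = 16, alpha = 0.028
Iteration 1: beta = 0.0, y = -2.1127 + 0.0*(-2.1127 + 2.1127) = -2.1127
  grad(y) = -38.8032, v = y - alpha*grad = -1.0262
  prox(v) = soft_thresh(-1.0262, 0.0314) = -0.9949
Iteration 2: beta = 0.3333, y = -0.9949 + 0.3333*(-0.9949 + 2.1127) = -0.6222
  grad(y) = -14.9557, v = y - alpha*grad = -0.2035
  prox(v) = soft_thresh(-0.2035, 0.0314) = -0.1721
Iteration 3: beta = 0.5, y = -0.1721 + 0.5*(-0.1721 + 0.9949) = 0.2393
  grad(y) = -1.1719, v = y - alpha*grad = 0.2721
  prox(v) = soft_thresh(0.2721, 0.0314) = 0.2407
Iteration 4: beta = 0.6, y = 0.2407 + 0.6*(0.2407 + 0.1721) = 0.4884
  grad(y) = 2.8144, v = y - alpha*grad = 0.4096
  prox(v) = soft_thresh(0.4096, 0.0314) = 0.3782
f(x_4) = 8*0.3782^2 - 5*0.3782 + 1.12*|0.3782| = -0.3231


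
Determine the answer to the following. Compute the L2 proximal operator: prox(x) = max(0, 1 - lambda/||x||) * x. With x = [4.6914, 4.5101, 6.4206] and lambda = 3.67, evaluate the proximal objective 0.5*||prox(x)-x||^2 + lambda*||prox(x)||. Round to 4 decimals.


Step 1: Compute ||x||.
||x|| = 9.1419
Step 2: Compute scaling factor.
scale = max(0, 1 - 3.67/9.1419) = 0.5986
Step 3: prox(x) = [2.808, 2.6995, 3.8431]
||prox(x)|| = 5.4719
Step 4: Proximal objective.
0.5*||prox-x||^2 = 6.7345
lambda*||prox|| = 20.0819
Total = 26.8163


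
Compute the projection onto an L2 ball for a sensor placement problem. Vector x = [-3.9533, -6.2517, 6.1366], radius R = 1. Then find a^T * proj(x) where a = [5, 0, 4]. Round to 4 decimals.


Step 1: Compute ||x|| (intermediates to 6 decimals).
||x|| = sqrt((-3.9533)^2 + (-6.2517)^2 + 6.1366^2) = 9.610941
Step 2: Project.
Since ||x|| > R, scale = R/||x|| = 1/9.610941 = 0.104048, proj(x) = scale * x
proj(x) = [-0.411333, -0.650477, 0.638501]
Step 3: Dot product.
a^T * proj(x) = 5*(-0.411333) + 0*(-0.650477) + 4*0.638501 = 0.4973


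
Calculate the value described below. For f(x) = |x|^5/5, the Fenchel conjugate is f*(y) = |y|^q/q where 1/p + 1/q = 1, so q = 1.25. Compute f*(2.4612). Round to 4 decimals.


The conjugate exponent q satisfies 1/p + 1/q = 1.
p = 5, so q = 5/(5 - 1) = 1.25
|y|^q = 2.4612^1.25 = 3.0827
f*(2.4612) = 3.0827 / 1.25 = 2.4662


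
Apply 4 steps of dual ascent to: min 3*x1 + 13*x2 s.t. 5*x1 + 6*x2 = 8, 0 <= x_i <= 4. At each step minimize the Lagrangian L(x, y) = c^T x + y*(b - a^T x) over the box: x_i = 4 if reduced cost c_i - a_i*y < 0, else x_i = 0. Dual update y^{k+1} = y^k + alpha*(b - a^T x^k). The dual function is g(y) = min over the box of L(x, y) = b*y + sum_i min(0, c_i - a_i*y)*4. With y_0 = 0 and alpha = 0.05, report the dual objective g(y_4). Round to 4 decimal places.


Dual ascent for LP: min 3*x1 + 13*x2, 5*x1 + 6*x2 = 8, 0 <= x_i <= 4
Step 1: y^k = 0.0, reduced costs: (3.0, 13.0)
  x^k = (0.0, 0.0), subgradient = b - a^T x = 8.0
  y^{k+1} = 0.0 + 0.05*8.0 = 0.4
Step 2: y^k = 0.4, reduced costs: (1.0, 10.6)
  x^k = (0.0, 0.0), subgradient = b - a^T x = 8.0
  y^{k+1} = 0.4 + 0.05*8.0 = 0.8
Step 3: y^k = 0.8, reduced costs: (-1.0, 8.2)
  x^k = (4.0, 0.0), subgradient = b - a^T x = -12.0
  y^{k+1} = 0.8 + 0.05*-12.0 = 0.2
Step 4: y^k = 0.2, reduced costs: (2.0, 11.8)
  x^k = (0.0, 0.0), subgradient = b - a^T x = 8.0
  y^{k+1} = 0.2 + 0.05*8.0 = 0.6
Dual objective at y_4 = 0.6: reduced costs (0.0, 9.4), box minimizer x = (0.0, 0.0)
g(y_4) = b*y + (c1 - a1*y)*x1 + (c2 - a2*y)*x2 = 8*0.6 + 0.0*0.0 + 9.4*0.0 = 4.8 + 0.0 + 0.0 = 4.8


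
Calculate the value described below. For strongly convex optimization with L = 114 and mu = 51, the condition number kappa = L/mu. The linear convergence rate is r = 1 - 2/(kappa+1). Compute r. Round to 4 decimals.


Step 1: Compute the condition number.
kappa = L/mu = 114/51 = 2.2353
Step 2: Compute the convergence rate.
r = 1 - 2/(kappa + 1) = 1 - 2*mu/(L + mu) = (L - mu)/(L + mu) = 63/165 = 0.3818


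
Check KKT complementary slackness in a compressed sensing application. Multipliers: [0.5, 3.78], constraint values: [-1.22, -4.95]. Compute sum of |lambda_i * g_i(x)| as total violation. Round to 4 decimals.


KKT complementary slackness check:
lambda_1 * g_1 = 0.5 * -1.22 = -0.61
lambda_2 * g_2 = 3.78 * -4.95 = -18.711
Total violation = 0.61 + 18.711 = 19.321


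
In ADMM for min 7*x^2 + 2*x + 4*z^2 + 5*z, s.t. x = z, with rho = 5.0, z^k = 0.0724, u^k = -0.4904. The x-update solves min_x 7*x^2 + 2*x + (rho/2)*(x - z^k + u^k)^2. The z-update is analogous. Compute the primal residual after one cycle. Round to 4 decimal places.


ADMM iteration with rho = 5.0, z^k = 0.0724, u^k = -0.4904
Step 1: x-update.
Minimize 7*x^2 + 2*x + (5.0/2)*(x - 0.0724 - 0.4904)^2
FOC: (2*7 + 5.0)*x = -2 + 5.0*(0.0724 + 0.4904)
x^{k+1} = 0.0428
Step 2: z-update.
Minimize 4*z^2 + 5*z + (5.0/2)*(0.0428 - z - 0.4904)^2
FOC: (2*4 + 5.0)*z = -5 + 5.0*(0.0428 - 0.4904)
z^{k+1} = -0.5568
Step 3: u-update.
u^{k+1} = -0.4904 + 0.0428 + 0.5568 = 0.1092
Step 4: Primal residual = |0.0428 + 0.5568| = 0.5996


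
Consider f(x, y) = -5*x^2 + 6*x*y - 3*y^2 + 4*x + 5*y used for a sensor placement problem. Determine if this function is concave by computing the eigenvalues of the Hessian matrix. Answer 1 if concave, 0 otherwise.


The Hessian of f(x,y) = -5*x^2 + 6*x*y - 3*y^2 + 4*x + 5*y is:
H = [[-10, 6], [6, -6]]
Trace = -10 - 6 = -16
Determinant = -10*-6 - (6)^2 = 24
Discriminant = (-16)^2 - 4*24 = 160.0
Eigenvalues: lambda_1 = -14.3246, lambda_2 = -1.6754
The function is concave.

1


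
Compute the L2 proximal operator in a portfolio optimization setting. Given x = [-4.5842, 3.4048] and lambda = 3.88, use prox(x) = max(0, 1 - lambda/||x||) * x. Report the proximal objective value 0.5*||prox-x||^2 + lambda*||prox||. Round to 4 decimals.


Step 1: Compute ||x||.
||x|| = 5.7103
Step 2: Compute scaling factor.
scale = max(0, 1 - 3.88/5.7103) = 0.3205
Step 3: prox(x) = [-1.4694, 1.0913]
||prox(x)|| = 1.8303
Step 4: Proximal objective.
0.5*||prox-x||^2 = 7.5272
lambda*||prox|| = 7.1016
Total = 14.6288


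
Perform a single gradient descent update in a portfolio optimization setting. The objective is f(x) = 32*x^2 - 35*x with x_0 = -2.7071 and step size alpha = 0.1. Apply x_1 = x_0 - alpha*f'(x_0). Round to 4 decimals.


We compute the gradient at x_0 and apply the update.
f'(x) = 64*x - 35
f'(-2.7071) = 64*-2.7071 - 35 = -208.2544
x_1 = -2.7071 - 0.1*-208.2544 = 18.1183


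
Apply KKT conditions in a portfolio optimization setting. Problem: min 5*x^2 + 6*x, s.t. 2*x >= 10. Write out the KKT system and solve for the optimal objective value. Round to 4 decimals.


Step 1: Try lambda = 0 (constraint inactive).
x_unc = -6/(2*5) = -0.6
Check: 2*-0.6 = -1.2 < 10 -- violated!
Step 2: Constraint must be active: 2*x = 10
x* = 10/2 = 5.0
lambda = (2*5*5.0 + 6)/2 = 28.0
Step 3: Compute optimal value.
f(x*) = 5*5.0^2 + 6*5.0 = 155.0


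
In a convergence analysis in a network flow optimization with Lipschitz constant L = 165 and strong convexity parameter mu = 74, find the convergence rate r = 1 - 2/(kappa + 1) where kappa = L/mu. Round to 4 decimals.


Step 1: Compute the condition number.
kappa = L/mu = 165/74 = 2.2297
Step 2: Compute the convergence rate.
r = 1 - 2/(kappa + 1) = 1 - 2*mu/(L + mu) = (L - mu)/(L + mu) = 91/239 = 0.3808


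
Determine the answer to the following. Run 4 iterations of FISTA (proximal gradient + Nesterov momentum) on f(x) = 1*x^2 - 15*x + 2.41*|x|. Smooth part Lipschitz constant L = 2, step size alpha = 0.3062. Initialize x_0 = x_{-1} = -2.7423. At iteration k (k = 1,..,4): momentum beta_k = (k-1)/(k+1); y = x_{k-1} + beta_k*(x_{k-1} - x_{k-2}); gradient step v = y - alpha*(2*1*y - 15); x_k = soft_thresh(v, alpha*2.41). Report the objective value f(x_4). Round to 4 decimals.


FISTA on f(x) = 1*x^2 - 15*x + 2.41*|x|
L = 2, alpha = 0.3062
Iteration 1: beta = 0.0, y = -2.7423 + 0.0*(-2.7423 + 2.7423) = -2.7423
  grad(y) = -20.4846, v = y - alpha*grad = 3.5301
  prox(v) = soft_thresh(3.5301, 0.7379) = 2.7921
Iteration 2: beta = 0.3333, y = 2.7921 + 0.3333*(2.7921 + 2.7423) = 4.637
  grad(y) = -5.7261, v = y - alpha*grad = 6.3903
  prox(v) = soft_thresh(6.3903, 0.7379) = 5.6523
Iteration 3: beta = 0.5, y = 5.6523 + 0.5*(5.6523 - 2.7921) = 7.0824
  grad(y) = -0.8351, v = y - alpha*grad = 7.3382
  prox(v) = soft_thresh(7.3382, 0.7379) = 6.6002
Iteration 4: beta = 0.6, y = 6.6002 + 0.6*(6.6002 - 5.6523) = 7.1689
  grad(y) = -0.6621, v = y - alpha*grad = 7.3717
  prox(v) = soft_thresh(7.3717, 0.7379) = 6.6337
f(x_4) = 1*6.6337^2 - 15*6.6337 + 2.41*|6.6337| = -39.5123


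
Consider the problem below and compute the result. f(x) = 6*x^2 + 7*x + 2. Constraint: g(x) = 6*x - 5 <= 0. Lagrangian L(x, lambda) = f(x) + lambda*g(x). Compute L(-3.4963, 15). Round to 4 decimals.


Step 1: Evaluate f(x).
f(-3.4963) = 6*(-3.4963)^2 + 7*(-3.4963) + 2 = 50.8706
Step 2: Evaluate g(x).
g(-3.4963) = 6*-3.4963 - 5 = -25.9778
Step 3: Compute Lagrangian.
L = 50.8706 + 15*-25.9778 = -338.7964


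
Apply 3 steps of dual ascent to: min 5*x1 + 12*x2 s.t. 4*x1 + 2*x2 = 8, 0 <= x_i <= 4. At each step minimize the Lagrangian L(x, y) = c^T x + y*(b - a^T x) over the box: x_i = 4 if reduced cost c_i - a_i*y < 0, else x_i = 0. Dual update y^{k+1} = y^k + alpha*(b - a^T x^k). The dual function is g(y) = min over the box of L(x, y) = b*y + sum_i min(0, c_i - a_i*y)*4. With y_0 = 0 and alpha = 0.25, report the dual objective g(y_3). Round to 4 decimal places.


Dual ascent for LP: min 5*x1 + 12*x2, 4*x1 + 2*x2 = 8, 0 <= x_i <= 4
Step 1: y^k = 0.0, reduced costs: (5.0, 12.0)
  x^k = (0.0, 0.0), subgradient = b - a^T x = 8.0
  y^{k+1} = 0.0 + 0.25*8.0 = 2.0
Step 2: y^k = 2.0, reduced costs: (-3.0, 8.0)
  x^k = (4.0, 0.0), subgradient = b - a^T x = -8.0
  y^{k+1} = 2.0 + 0.25*-8.0 = 0.0
Step 3: y^k = 0.0, reduced costs: (5.0, 12.0)
  x^k = (0.0, 0.0), subgradient = b - a^T x = 8.0
  y^{k+1} = 0.0 + 0.25*8.0 = 2.0
Dual objective at y_3 = 2.0: reduced costs (-3.0, 8.0), box minimizer x = (4.0, 0.0)
g(y_3) = b*y + (c1 - a1*y)*x1 + (c2 - a2*y)*x2 = 8*2.0 + (-3.0)*4.0 + 8.0*0.0 = 16.0 - 12.0 + 0.0 = 4.0


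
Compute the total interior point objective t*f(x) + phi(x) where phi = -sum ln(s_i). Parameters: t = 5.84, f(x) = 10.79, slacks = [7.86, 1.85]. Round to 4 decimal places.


Step 1: Compute log-barrier.
ln values: [2.0618, 0.6152]
phi = -(2.0618 + 0.6152) = -2.677
Step 2: Compute augmented objective.
t*f(x) = 5.84*10.79 = 63.0136
Total = 63.0136 - 2.677 = 60.3366


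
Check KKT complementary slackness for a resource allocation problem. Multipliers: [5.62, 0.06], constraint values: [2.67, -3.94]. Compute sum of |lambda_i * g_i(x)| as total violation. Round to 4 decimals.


KKT complementary slackness check:
lambda_1 * g_1 = 5.62 * 2.67 = 15.0054
lambda_2 * g_2 = 0.06 * -3.94 = -0.2364
Total violation = 15.0054 + 0.2364 = 15.2418


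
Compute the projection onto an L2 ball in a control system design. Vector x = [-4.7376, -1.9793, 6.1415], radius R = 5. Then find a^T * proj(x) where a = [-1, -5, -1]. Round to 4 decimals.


Step 1: Compute ||x|| (intermediates to 6 decimals).
||x|| = sqrt((-4.7376)^2 + (-1.9793)^2 + 6.1415^2) = 8.00503
Step 2: Project.
Since ||x|| > R, scale = R/||x|| = 5/8.00503 = 0.624607, proj(x) = scale * x
proj(x) = [-2.959138, -1.236285, 3.836024]
Step 3: Dot product.
a^T * proj(x) = -1*(-2.959138) - 5*(-1.236285) - 1*3.836024 = 5.3045


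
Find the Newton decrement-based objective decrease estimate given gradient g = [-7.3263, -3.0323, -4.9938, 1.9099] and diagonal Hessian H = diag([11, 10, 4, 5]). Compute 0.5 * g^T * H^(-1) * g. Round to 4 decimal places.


Step 1: H is diagonal, so H^(-1) * g = [-0.666, -0.3032, -1.2485, 0.382].
Step 2: g^T H^(-1) g = sum_i g_i^2 / H_ii
  = (-7.3263)^2/11 + (-3.0323)^2/10 + (-4.9938)^2/4 + (1.9099)^2/5
  = 4.8795 + 0.9195 + 6.2345 + 0.7295 = 12.7631
Step 3: Objective decrease = 0.5 * g^T H^(-1) g = 6.3815


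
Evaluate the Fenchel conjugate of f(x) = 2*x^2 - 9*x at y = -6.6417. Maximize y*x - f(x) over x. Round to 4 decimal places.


f*(y) = sup_x {y*x - a*x^2 - b*x} = sup_x {(y-b)*x - a*x^2}
FOC: (y - b) - 2a*x = 0 => x* = (y - b)/(2a)
x* = (-6.6417 + 9)/(2*2) = 0.5896
f*(-6.6417) = (y-b)^2/(4a) = (-6.6417 + 9)^2/(4*2)
= 5.5616/8 = 0.6952


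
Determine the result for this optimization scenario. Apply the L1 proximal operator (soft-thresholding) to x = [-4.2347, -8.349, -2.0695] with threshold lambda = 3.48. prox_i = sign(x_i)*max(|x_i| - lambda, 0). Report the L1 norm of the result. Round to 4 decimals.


Soft-thresholding with lambda = 3.48:
prox(-4.2347) = sign(-4.2347)*max(|-4.2347| - 3.48, 0) = -0.7547
prox(-8.349) = sign(-8.349)*max(|-8.349| - 3.48, 0) = -4.869
prox(-2.0695) = sign(-2.0695)*max(|-2.0695| - 3.48, 0) = 0.0
prox(x) = [-0.7547, -4.869, 0.0]
||prox(x)||_1 = 0.7547 + 4.869 + 0.0 = 5.6237


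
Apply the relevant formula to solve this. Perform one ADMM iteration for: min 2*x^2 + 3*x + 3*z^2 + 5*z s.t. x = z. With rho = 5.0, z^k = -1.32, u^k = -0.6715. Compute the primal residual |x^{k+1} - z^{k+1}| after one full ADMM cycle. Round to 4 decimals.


ADMM iteration with rho = 5.0, z^k = -1.32, u^k = -0.6715
Step 1: x-update.
Minimize 2*x^2 + 3*x + (5.0/2)*(x + 1.32 - 0.6715)^2
FOC: (2*2 + 5.0)*x = -3 + 5.0*(-1.32 + 0.6715)
x^{k+1} = -0.6936
Step 2: z-update.
Minimize 3*z^2 + 5*z + (5.0/2)*(-0.6936 - z - 0.6715)^2
FOC: (2*3 + 5.0)*z = -5 + 5.0*(-0.6936 - 0.6715)
z^{k+1} = -1.0751
Step 3: u-update.
u^{k+1} = -0.6715 - 0.6936 + 1.0751 = -0.2901
Step 4: Primal residual = |-0.6936 + 1.0751| = 0.3814


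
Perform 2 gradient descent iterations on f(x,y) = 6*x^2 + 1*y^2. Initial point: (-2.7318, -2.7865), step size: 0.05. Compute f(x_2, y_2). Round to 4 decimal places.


Gradient descent on f(x,y) = 6*x^2 + 1*y^2.
Starting point: (-2.7318, -2.7865), alpha = 0.05
Step 1: grad_x = 2*6*-2.7318 = -32.7816, grad_y = 2*1*-2.7865 = -5.573
  x_1 = -2.7318 - 0.05*-32.7816 = -1.0927
  y_1 = -2.7865 - 0.05*-5.573 = -2.5079
Step 2: grad_x = 2*6*-1.0927 = -13.1126, grad_y = 2*1*-2.5079 = -5.0157
  x_2 = -1.0927 - 0.05*-13.1126 = -0.4371
  y_2 = -2.5079 - 0.05*-5.0157 = -2.2571
f(-0.4371, -2.2571) = 6*(-0.4371)^2 + 1*(-2.2571)^2 = 6.2406


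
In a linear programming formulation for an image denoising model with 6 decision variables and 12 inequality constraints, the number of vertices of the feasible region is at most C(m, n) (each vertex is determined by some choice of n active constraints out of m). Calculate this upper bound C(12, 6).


Each vertex corresponds to some choice of n active constraints out of m, so the number of vertices is at most C(m, n) = m! / (n!(m-n)!).
m = 12, n = 6
Numerator: 12 * 11 * 10 * 9 * 8 * 7
Denominator: 6! = 720
C(12, 6) = 924


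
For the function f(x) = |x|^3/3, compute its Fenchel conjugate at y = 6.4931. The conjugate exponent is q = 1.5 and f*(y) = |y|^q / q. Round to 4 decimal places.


The conjugate exponent q satisfies 1/p + 1/q = 1.
p = 3, so q = 3/(3 - 1) = 1.5
|y|^q = 6.4931^1.5 = 16.5454
f*(6.4931) = 16.5454 / 1.5 = 11.0303


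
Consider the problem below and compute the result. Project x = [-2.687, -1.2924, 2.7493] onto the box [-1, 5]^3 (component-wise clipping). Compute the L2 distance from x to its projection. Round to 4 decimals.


Project each component onto [-1, 5].
clip(-2.687) = -1.0, clip(-1.2924) = -1.0, clip(2.7493) = 2.7493
Projection = [-1.0, -1.0, 2.7493]
Squared diffs: [2.846, 0.0855, 0.0]
Distance = sqrt(2.9315) = 1.7122


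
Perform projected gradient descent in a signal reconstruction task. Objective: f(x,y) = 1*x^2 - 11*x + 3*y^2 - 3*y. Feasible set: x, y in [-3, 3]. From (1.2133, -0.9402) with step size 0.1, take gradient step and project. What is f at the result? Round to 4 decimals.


Step 1: Compute gradient at (1.2133, -0.9402).
grad_x = 2*1*1.2133 - 11 = -8.5734
grad_y = 2*3*-0.9402 - 3 = -8.6412
Step 2: Gradient step.
x_raw = 1.2133 - 0.1*-8.5734 = 2.0706
y_raw = -0.9402 - 0.1*-8.6412 = -0.0761
Step 3: Project onto [-3, 3].
x_proj = clip(2.0706) = 2.0706
y_proj = clip(-0.0761) = -0.0761
Step 4: Evaluate f.
f(2.0706, -0.0761) = -18.2439


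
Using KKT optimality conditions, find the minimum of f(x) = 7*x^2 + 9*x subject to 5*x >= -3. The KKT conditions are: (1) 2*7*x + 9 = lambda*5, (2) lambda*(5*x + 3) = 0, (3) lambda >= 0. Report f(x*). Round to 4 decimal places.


Step 1: Try lambda = 0 (constraint inactive).
x_unc = -9/(2*7) = -0.6429
Check: 5*-0.6429 = -3.2145 < -3 -- violated!
Step 2: Constraint must be active: 5*x = -3
x* = -3/5 = -0.6
lambda = (2*7*(-0.6) + 9)/5 = 0.12
Step 3: Compute optimal value.
f(x*) = 7*(-0.6)^2 + 9*(-0.6) = -2.88


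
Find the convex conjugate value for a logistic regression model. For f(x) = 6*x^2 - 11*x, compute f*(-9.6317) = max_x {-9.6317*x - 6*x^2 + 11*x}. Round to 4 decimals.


f*(y) = sup_x {y*x - a*x^2 - b*x} = sup_x {(y-b)*x - a*x^2}
FOC: (y - b) - 2a*x = 0 => x* = (y - b)/(2a)
x* = (-9.6317 + 11)/(2*6) = 0.114
f*(-9.6317) = (y-b)^2/(4a) = (-9.6317 + 11)^2/(4*6)
= 1.8722/24 = 0.078


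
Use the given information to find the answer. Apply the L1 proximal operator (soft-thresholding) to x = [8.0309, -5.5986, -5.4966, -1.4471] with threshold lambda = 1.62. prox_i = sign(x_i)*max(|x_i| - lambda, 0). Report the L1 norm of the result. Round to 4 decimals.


Soft-thresholding with lambda = 1.62:
prox(8.0309) = sign(8.0309)*max(|8.0309| - 1.62, 0) = 6.4109
prox(-5.5986) = sign(-5.5986)*max(|-5.5986| - 1.62, 0) = -3.9786
prox(-5.4966) = sign(-5.4966)*max(|-5.4966| - 1.62, 0) = -3.8766
prox(-1.4471) = sign(-1.4471)*max(|-1.4471| - 1.62, 0) = 0.0
prox(x) = [6.4109, -3.9786, -3.8766, 0.0]
||prox(x)||_1 = 6.4109 + 3.9786 + 3.8766 + 0.0 = 14.2661


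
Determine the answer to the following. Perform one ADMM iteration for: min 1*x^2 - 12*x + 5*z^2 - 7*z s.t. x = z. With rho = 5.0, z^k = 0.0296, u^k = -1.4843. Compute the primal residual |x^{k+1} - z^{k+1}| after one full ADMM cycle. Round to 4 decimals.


ADMM iteration with rho = 5.0, z^k = 0.0296, u^k = -1.4843
Step 1: x-update.
Minimize 1*x^2 - 12*x + (5.0/2)*(x - 0.0296 - 1.4843)^2
FOC: (2*1 + 5.0)*x = 12 + 5.0*(0.0296 + 1.4843)
x^{k+1} = 2.7956
Step 2: z-update.
Minimize 5*z^2 - 7*z + (5.0/2)*(2.7956 - z - 1.4843)^2
FOC: (2*5 + 5.0)*z = 7 + 5.0*(2.7956 - 1.4843)
z^{k+1} = 0.9038
Step 3: u-update.
u^{k+1} = -1.4843 + 2.7956 - 0.9038 = 0.4076
Step 4: Primal residual = |2.7956 - 0.9038| = 1.8919


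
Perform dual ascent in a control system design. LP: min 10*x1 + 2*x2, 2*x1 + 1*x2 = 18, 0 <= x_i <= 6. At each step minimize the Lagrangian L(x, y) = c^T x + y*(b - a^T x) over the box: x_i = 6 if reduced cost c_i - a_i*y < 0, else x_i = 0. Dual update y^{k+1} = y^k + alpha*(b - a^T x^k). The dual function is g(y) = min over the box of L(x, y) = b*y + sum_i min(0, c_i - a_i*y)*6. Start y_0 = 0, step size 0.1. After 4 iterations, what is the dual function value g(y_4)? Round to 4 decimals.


Dual ascent for LP: min 10*x1 + 2*x2, 2*x1 + 1*x2 = 18, 0 <= x_i <= 6
Step 1: y^k = 0.0, reduced costs: (10.0, 2.0)
  x^k = (0.0, 0.0), subgradient = b - a^T x = 18.0
  y^{k+1} = 0.0 + 0.1*18.0 = 1.8
Step 2: y^k = 1.8, reduced costs: (6.4, 0.2)
  x^k = (0.0, 0.0), subgradient = b - a^T x = 18.0
  y^{k+1} = 1.8 + 0.1*18.0 = 3.6
Step 3: y^k = 3.6, reduced costs: (2.8, -1.6)
  x^k = (0.0, 6.0), subgradient = b - a^T x = 12.0
  y^{k+1} = 3.6 + 0.1*12.0 = 4.8
Step 4: y^k = 4.8, reduced costs: (0.4, -2.8)
  x^k = (0.0, 6.0), subgradient = b - a^T x = 12.0
  y^{k+1} = 4.8 + 0.1*12.0 = 6.0
Dual objective at y_4 = 6.0: reduced costs (-2.0, -4.0), box minimizer x = (6.0, 6.0)
g(y_4) = b*y + (c1 - a1*y)*x1 + (c2 - a2*y)*x2 = 18*6.0 + (-2.0)*6.0 + (-4.0)*6.0 = 108.0 - 12.0 - 24.0 = 72.0


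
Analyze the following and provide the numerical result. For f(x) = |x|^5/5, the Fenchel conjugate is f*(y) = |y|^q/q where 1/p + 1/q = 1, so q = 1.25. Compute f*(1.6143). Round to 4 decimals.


The conjugate exponent q satisfies 1/p + 1/q = 1.
p = 5, so q = 5/(5 - 1) = 1.25
|y|^q = 1.6143^1.25 = 1.8196
f*(1.6143) = 1.8196 / 1.25 = 1.4557


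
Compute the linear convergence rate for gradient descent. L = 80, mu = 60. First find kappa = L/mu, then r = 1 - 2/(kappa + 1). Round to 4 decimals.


Step 1: Compute the condition number.
kappa = L/mu = 80/60 = 1.3333
Step 2: Compute the convergence rate.
r = 1 - 2/(kappa + 1) = 1 - 2*mu/(L + mu) = (L - mu)/(L + mu) = 20/140 = 0.1429


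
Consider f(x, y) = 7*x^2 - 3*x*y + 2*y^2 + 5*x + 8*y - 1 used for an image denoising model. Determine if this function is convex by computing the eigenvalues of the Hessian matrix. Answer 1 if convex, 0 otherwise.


The Hessian of f(x,y) = 7*x^2 - 3*x*y + 2*y^2 + 5*x + 8*y - 1 is:
H = [[14, -3], [-3, 4]]
Trace = 14 + 4 = 18
Determinant = 14*4 - (-3)^2 = 47
Discriminant = (18)^2 - 4*47 = 136.0
Eigenvalues: lambda_1 = 3.169, lambda_2 = 14.831
The function is convex.

1


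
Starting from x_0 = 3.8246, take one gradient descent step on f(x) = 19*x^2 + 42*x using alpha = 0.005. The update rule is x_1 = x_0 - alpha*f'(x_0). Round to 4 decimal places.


We compute the gradient at x_0 and apply the update.
f'(x) = 38*x + 42
f'(3.8246) = 38*3.8246 + 42 = 187.3348
x_1 = 3.8246 - 0.005*187.3348 = 2.8879


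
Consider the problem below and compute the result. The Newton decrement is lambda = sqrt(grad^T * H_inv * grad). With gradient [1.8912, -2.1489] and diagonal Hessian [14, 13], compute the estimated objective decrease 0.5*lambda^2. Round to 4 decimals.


Step 1: H is diagonal, so H^(-1) * g = [0.1351, -0.1653].
Step 2: g^T H^(-1) g = sum_i g_i^2 / H_ii
  = (1.8912)^2/14 + (-2.1489)^2/13
  = 0.2555 + 0.3552 = 0.6107
Step 3: Objective decrease = 0.5 * g^T H^(-1) g = 0.3053


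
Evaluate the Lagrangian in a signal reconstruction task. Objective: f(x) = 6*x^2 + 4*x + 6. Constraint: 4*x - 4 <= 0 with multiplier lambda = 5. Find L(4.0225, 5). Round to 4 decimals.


Step 1: Evaluate f(x).
f(4.0225) = 6*4.0225^2 + 4*4.0225 + 6 = 119.173
Step 2: Evaluate g(x).
g(4.0225) = 4*4.0225 - 4 = 12.09
Step 3: Compute Lagrangian.
L = 119.173 + 5*12.09 = 179.623


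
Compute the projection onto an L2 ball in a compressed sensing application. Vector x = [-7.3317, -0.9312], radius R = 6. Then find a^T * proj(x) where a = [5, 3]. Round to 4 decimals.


Step 1: Compute ||x|| (intermediates to 6 decimals).
||x|| = sqrt((-7.3317)^2 + (-0.9312)^2) = 7.390599
Step 2: Project.
Since ||x|| > R, scale = R/||x|| = 6/7.390599 = 0.811842, proj(x) = scale * x
proj(x) = [-5.952182, -0.755987]
Step 3: Dot product.
a^T * proj(x) = 5*(-5.952182) + 3*(-0.755987) = -32.0289


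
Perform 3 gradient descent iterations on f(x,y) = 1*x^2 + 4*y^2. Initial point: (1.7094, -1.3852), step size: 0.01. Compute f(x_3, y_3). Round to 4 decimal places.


Gradient descent on f(x,y) = 1*x^2 + 4*y^2.
Starting point: (1.7094, -1.3852), alpha = 0.01
Step 1: grad_x = 2*1*1.7094 = 3.4188, grad_y = 2*4*-1.3852 = -11.0816
  x_1 = 1.7094 - 0.01*3.4188 = 1.6752
  y_1 = -1.3852 - 0.01*-11.0816 = -1.2744
Step 2: grad_x = 2*1*1.6752 = 3.3504, grad_y = 2*4*-1.2744 = -10.1951
  x_2 = 1.6752 - 0.01*3.3504 = 1.6417
  y_2 = -1.2744 - 0.01*-10.1951 = -1.1724
Step 3: grad_x = 2*1*1.6417 = 3.2834, grad_y = 2*4*-1.1724 = -9.3795
  x_3 = 1.6417 - 0.01*3.2834 = 1.6089
  y_3 = -1.1724 - 0.01*-9.3795 = -1.0786
f(1.6089, -1.0786) = 1*1.6089^2 + 4*(-1.0786)^2 = 7.2423


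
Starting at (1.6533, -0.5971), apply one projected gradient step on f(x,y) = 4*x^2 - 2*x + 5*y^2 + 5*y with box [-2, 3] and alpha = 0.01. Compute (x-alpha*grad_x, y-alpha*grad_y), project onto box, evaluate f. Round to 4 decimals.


Step 1: Compute gradient at (1.6533, -0.5971).
grad_x = 2*4*1.6533 - 2 = 11.2264
grad_y = 2*5*-0.5971 + 5 = -0.971
Step 2: Gradient step.
x_raw = 1.6533 - 0.01*11.2264 = 1.541
y_raw = -0.5971 - 0.01*-0.971 = -0.5874
Step 3: Project onto [-2, 3].
x_proj = clip(1.541) = 1.541
y_proj = clip(-0.5874) = -0.5874
Step 4: Evaluate f.
f(1.541, -0.5874) = 5.2053


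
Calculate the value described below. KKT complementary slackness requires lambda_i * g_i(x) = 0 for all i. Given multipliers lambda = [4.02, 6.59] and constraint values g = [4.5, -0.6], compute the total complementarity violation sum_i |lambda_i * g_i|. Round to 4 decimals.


KKT complementary slackness check:
lambda_1 * g_1 = 4.02 * 4.5 = 18.09
lambda_2 * g_2 = 6.59 * -0.6 = -3.954
Total violation = 18.09 + 3.954 = 22.044


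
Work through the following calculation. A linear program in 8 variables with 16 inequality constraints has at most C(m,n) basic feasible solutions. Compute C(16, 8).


Each vertex corresponds to some choice of n active constraints out of m, so the number of vertices is at most C(m, n) = m! / (n!(m-n)!).
m = 16, n = 8
Numerator: 16 * 15 * 14 * 13 * 12 * 11 * 10 * 9
Denominator: 8! = 40320
C(16, 8) = 12870


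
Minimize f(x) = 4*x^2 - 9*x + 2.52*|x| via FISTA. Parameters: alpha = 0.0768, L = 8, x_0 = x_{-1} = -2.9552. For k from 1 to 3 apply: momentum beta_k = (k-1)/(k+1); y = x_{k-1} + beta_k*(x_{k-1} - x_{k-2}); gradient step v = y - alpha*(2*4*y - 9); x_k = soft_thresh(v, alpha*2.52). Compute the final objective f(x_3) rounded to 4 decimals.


FISTA on f(x) = 4*x^2 - 9*x + 2.52*|x|
L = 8, alpha = 0.0768
Iteration 1: beta = 0.0, y = -2.9552 + 0.0*(-2.9552 + 2.9552) = -2.9552
  grad(y) = -32.6416, v = y - alpha*grad = -0.4483
  prox(v) = soft_thresh(-0.4483, 0.1935) = -0.2548
Iteration 2: beta = 0.3333, y = -0.2548 + 0.3333*(-0.2548 + 2.9552) = 0.6453
  grad(y) = -3.8372, v = y - alpha*grad = 0.94
  prox(v) = soft_thresh(0.94, 0.1935) = 0.7465
Iteration 3: beta = 0.5, y = 0.7465 + 0.5*(0.7465 + 0.2548) = 1.2472
  grad(y) = 0.9773, v = y - alpha*grad = 1.1721
  prox(v) = soft_thresh(1.1721, 0.1935) = 0.9786
f(x_3) = 4*0.9786^2 - 9*0.9786 + 2.52*|0.9786| = -2.5107


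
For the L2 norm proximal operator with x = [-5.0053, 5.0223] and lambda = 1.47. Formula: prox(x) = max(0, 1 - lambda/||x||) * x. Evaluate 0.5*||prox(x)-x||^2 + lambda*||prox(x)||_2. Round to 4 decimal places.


Step 1: Compute ||x||.
||x|| = 7.0906
Step 2: Compute scaling factor.
scale = max(0, 1 - 1.47/7.0906) = 0.7927
Step 3: prox(x) = [-3.9676, 3.9811]
||prox(x)|| = 5.6206
Step 4: Proximal objective.
0.5*||prox-x||^2 = 1.0805
lambda*||prox|| = 8.2623
Total = 9.3427


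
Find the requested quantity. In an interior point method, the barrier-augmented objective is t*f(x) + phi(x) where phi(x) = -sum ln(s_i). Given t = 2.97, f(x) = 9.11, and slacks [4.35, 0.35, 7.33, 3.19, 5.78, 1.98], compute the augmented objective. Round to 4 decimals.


Step 1: Compute log-barrier.
ln values: [1.4702, -1.0498, 1.992, 1.16, 1.7544, 0.6831]
phi = -(1.4702 - 1.0498 + 1.992 + 1.16 + 1.7544 + 0.6831) = -6.0099
Step 2: Compute augmented objective.
t*f(x) = 2.97*9.11 = 27.0567
Total = 27.0567 - 6.0099 = 21.0468


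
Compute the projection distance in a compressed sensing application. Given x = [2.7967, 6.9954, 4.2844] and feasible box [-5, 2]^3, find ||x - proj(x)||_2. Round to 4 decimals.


Project each component onto [-5, 2].
clip(2.7967) = 2.0, clip(6.9954) = 2.0, clip(4.2844) = 2.0
Projection = [2.0, 2.0, 2.0]
Squared diffs: [0.6347, 24.954, 5.2185]
Distance = sqrt(30.8072) = 5.5504


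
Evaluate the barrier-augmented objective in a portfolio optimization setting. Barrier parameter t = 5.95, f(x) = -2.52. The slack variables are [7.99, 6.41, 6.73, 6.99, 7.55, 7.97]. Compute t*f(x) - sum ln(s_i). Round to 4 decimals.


Step 1: Compute log-barrier.
ln values: [2.0782, 1.8579, 1.9066, 1.9445, 2.0215, 2.0757]
phi = -(2.0782 + 1.8579 + 1.9066 + 1.9445 + 2.0215 + 2.0757) = -11.8843
Step 2: Compute augmented objective.
t*f(x) = 5.95*-2.52 = -14.994
Total = -14.994 - 11.8843 = -26.8783


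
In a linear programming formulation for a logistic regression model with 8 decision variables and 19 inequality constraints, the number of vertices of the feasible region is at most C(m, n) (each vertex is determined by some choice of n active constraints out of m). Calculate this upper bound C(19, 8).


Each vertex corresponds to some choice of n active constraints out of m, so the number of vertices is at most C(m, n) = m! / (n!(m-n)!).
m = 19, n = 8
Numerator: 19 * 18 * 17 * 16 * 15 * 14 * 13 * 12
Denominator: 8! = 40320
C(19, 8) = 75582


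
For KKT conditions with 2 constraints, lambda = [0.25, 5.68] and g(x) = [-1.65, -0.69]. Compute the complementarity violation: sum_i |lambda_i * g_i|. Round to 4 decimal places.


KKT complementary slackness check:
lambda_1 * g_1 = 0.25 * -1.65 = -0.4125
lambda_2 * g_2 = 5.68 * -0.69 = -3.9192
Total violation = 0.4125 + 3.9192 = 4.3317


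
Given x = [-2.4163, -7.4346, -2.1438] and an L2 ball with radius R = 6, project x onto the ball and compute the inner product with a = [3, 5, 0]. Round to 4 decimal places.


Step 1: Compute ||x|| (intermediates to 6 decimals).
||x|| = sqrt((-2.4163)^2 + (-7.4346)^2 + (-2.1438)^2) = 8.106026
Step 2: Project.
Since ||x|| > R, scale = R/||x|| = 6/8.106026 = 0.74019, proj(x) = scale * x
proj(x) = [-1.788521, -5.503017, -1.586819]
Step 3: Dot product.
a^T * proj(x) = 3*(-1.788521) + 5*(-5.503017) + 0*(-1.586819) = -32.8806


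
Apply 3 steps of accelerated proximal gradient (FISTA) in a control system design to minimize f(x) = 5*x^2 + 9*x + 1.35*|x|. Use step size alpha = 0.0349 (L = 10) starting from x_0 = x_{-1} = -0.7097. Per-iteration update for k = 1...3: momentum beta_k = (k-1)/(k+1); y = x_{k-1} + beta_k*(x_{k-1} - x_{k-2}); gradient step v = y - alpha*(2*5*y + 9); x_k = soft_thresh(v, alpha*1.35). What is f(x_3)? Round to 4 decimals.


FISTA on f(x) = 5*x^2 + 9*x + 1.35*|x|
L = 10, alpha = 0.0349
Iteration 1: beta = 0.0, y = -0.7097 + 0.0*(-0.7097 + 0.7097) = -0.7097
  grad(y) = 1.903, v = y - alpha*grad = -0.7761
  prox(v) = soft_thresh(-0.7761, 0.0471) = -0.729
Iteration 2: beta = 0.3333, y = -0.729 + 0.3333*(-0.729 + 0.7097) = -0.7354
  grad(y) = 1.6457, v = y - alpha*grad = -0.7929
  prox(v) = soft_thresh(-0.7929, 0.0471) = -0.7458
Iteration 3: beta = 0.5, y = -0.7458 + 0.5*(-0.7458 + 0.729) = -0.7541
  grad(y) = 1.4587, v = y - alpha*grad = -0.805
  prox(v) = soft_thresh(-0.805, 0.0471) = -0.7579
f(x_3) = 5*(-0.7579)^2 + 9*(-0.7579) + 1.35*|-0.7579| = -2.9259


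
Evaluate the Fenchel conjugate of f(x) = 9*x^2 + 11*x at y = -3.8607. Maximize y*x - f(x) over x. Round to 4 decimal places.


f*(y) = sup_x {y*x - a*x^2 - b*x} = sup_x {(y-b)*x - a*x^2}
FOC: (y - b) - 2a*x = 0 => x* = (y - b)/(2a)
x* = (-3.8607 - 11)/(2*9) = -0.8256
f*(-3.8607) = (y-b)^2/(4a) = (-3.8607 - 11)^2/(4*9)
= 220.8404/36 = 6.1345


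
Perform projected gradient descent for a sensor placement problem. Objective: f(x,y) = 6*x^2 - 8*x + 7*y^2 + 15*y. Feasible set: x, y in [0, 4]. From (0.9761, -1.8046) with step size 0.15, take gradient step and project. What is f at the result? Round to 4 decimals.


Step 1: Compute gradient at (0.9761, -1.8046).
grad_x = 2*6*0.9761 - 8 = 3.7132
grad_y = 2*7*-1.8046 + 15 = -10.2644
Step 2: Gradient step.
x_raw = 0.9761 - 0.15*3.7132 = 0.4191
y_raw = -1.8046 - 0.15*-10.2644 = -0.2649
Step 3: Project onto [0, 4].
x_proj = clip(0.4191) = 0.4191
y_proj = clip(-0.2649) = 0.0
Step 4: Evaluate f.
f(0.4191, 0.0) = -2.299


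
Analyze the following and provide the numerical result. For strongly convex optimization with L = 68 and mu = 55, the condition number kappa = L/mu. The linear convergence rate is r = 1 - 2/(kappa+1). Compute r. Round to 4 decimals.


Step 1: Compute the condition number.
kappa = L/mu = 68/55 = 1.2364
Step 2: Compute the convergence rate.
r = 1 - 2/(kappa + 1) = 1 - 2*mu/(L + mu) = (L - mu)/(L + mu) = 13/123 = 0.1057


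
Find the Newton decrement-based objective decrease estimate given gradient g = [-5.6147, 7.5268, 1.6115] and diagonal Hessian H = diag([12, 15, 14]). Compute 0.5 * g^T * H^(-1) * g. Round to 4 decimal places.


Step 1: H is diagonal, so H^(-1) * g = [-0.4679, 0.5018, 0.1151].
Step 2: g^T H^(-1) g = sum_i g_i^2 / H_ii
  = (-5.6147)^2/12 + (7.5268)^2/15 + (1.6115)^2/14
  = 2.6271 + 3.7768 + 0.1855 = 6.5894
Step 3: Objective decrease = 0.5 * g^T H^(-1) g = 3.2947


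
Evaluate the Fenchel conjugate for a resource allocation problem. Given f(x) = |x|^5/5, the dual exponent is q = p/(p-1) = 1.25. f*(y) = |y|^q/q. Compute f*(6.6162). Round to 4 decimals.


The conjugate exponent q satisfies 1/p + 1/q = 1.
p = 5, so q = 5/(5 - 1) = 1.25
|y|^q = 6.6162^1.25 = 10.6111
f*(6.6162) = 10.6111 / 1.25 = 8.4889


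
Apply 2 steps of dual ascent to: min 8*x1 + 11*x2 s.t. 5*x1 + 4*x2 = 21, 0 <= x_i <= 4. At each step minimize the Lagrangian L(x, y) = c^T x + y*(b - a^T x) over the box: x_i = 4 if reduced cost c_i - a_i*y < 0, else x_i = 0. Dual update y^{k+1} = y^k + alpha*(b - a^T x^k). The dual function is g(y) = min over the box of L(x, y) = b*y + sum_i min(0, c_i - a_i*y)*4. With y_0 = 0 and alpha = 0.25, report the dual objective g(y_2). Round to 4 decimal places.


Dual ascent for LP: min 8*x1 + 11*x2, 5*x1 + 4*x2 = 21, 0 <= x_i <= 4
Step 1: y^k = 0.0, reduced costs: (8.0, 11.0)
  x^k = (0.0, 0.0), subgradient = b - a^T x = 21.0
  y^{k+1} = 0.0 + 0.25*21.0 = 5.25
Step 2: y^k = 5.25, reduced costs: (-18.25, -10.0)
  x^k = (4.0, 4.0), subgradient = b - a^T x = -15.0
  y^{k+1} = 5.25 + 0.25*-15.0 = 1.5
Dual objective at y_2 = 1.5: reduced costs (0.5, 5.0), box minimizer x = (0.0, 0.0)
g(y_2) = b*y + (c1 - a1*y)*x1 + (c2 - a2*y)*x2 = 21*1.5 + 0.5*0.0 + 5.0*0.0 = 31.5 + 0.0 + 0.0 = 31.5


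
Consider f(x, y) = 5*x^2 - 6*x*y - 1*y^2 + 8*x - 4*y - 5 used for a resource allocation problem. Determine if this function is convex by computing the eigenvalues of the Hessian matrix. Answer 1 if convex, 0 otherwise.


The Hessian of f(x,y) = 5*x^2 - 6*x*y - 1*y^2 + 8*x - 4*y - 5 is:
H = [[10, -6], [-6, -2]]
Trace = 10 - 2 = 8
Determinant = 10*-2 - (-6)^2 = -56
Discriminant = (8)^2 - 4*-56 = 288.0
Eigenvalues: lambda_1 = -4.4853, lambda_2 = 12.4853
The function is not convex.

0


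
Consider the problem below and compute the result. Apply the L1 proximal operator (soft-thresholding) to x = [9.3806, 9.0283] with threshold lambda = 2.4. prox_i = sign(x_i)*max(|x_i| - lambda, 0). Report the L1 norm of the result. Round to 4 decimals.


Soft-thresholding with lambda = 2.4:
prox(9.3806) = sign(9.3806)*max(|9.3806| - 2.4, 0) = 6.9806
prox(9.0283) = sign(9.0283)*max(|9.0283| - 2.4, 0) = 6.6283
prox(x) = [6.9806, 6.6283]
||prox(x)||_1 = 6.9806 + 6.6283 = 13.6089


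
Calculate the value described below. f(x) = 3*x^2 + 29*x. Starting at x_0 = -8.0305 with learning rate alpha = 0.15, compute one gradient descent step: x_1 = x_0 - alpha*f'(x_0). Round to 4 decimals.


We compute the gradient at x_0 and apply the update.
f'(x) = 6*x + 29
f'(-8.0305) = 6*-8.0305 + 29 = -19.183
x_1 = -8.0305 - 0.15*-19.183 = -5.1531
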